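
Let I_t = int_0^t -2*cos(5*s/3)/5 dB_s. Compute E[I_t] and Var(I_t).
E[I_t] = 0; Var(I_t) = 2*t/25 + 3*sin(10*t/3)/125

The Itô integral of a deterministic integrand f(s) has mean 0 because each increment f(s) * (B_{s+ds} - B_s) has mean 0. By the Itô isometry:
  Var( int_0^t f(s) dB_s ) = E[ (int_0^t f(s) dB_s)^2 ] = int_0^t f(s)^2 ds.
Here f(s) = -2*cos(5*s/3)/5, so f(s)^2 = 4*cos(5*s/3)^2/25. Integrate:
  int_0^t (4*cos(5*s/3)^2/25) ds = 2*t/25 + 3*sin(10*t/3)/125.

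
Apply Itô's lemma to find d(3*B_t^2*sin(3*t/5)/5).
d(3*B_t^2*sin(3*t/5)/5) = (9*B_t^2*cos(3*t/5)/25 + 3*sin(3*t/5)/5) dt + (6*B_t*sin(3*t/5)/5) dB_t

Itô's formula for f(t, x): d f(t, B_t) = (f_t + (1/2) f_xx) dt + f_x dB_t. Compute partials of f(t, x) = 3*x^2*sin(3*t/5)/5:
  f_t(t,x)  = 9*x^2*cos(3*t/5)/25
  f_x(t,x)  = 6*x*sin(3*t/5)/5
  f_xx(t,x) = 6*sin(3*t/5)/5
Assemble drift = f_t + (1/2) f_xx = 9*x^2*cos(3*t/5)/25 + 3*sin(3*t/5)/5 and diffusion = f_x = 6*x*sin(3*t/5)/5. Substituting x = B_t:
  d(3*B_t^2*sin(3*t/5)/5) = (9*B_t^2*cos(3*t/5)/25 + 3*sin(3*t/5)/5) dt + (6*B_t*sin(3*t/5)/5) dB_t.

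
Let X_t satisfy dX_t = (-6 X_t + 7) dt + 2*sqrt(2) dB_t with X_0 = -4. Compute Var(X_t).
Var(X_t) = 2/3 - 2*exp(-12*t)/3

The variance V(t) = Var(X_t) satisfies V'(t) = 2 a V(t) + c^2 with V(0) = 0 (drift coefficient is linear in X, diffusion is constant). With a = -6, c = 2*sqrt(2), the solution is
  V(t) = (c^2 / (2 a)) * (exp(2 a t) - 1)
       = ((2*sqrt(2))^2 / (2*(-6))) * (exp((-12) t) - 1)
       = 2/3 - 2*exp(-12*t)/3.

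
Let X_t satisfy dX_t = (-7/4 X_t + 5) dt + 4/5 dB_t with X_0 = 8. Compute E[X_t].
E[X_t] = 20/7 + 36*exp(-7*t/4)/7

Taking expectations and using E[dB_t] = 0, the mean m(t) = E[X_t] satisfies the ODE m'(t) = a m(t) + b with m(0) = x_0. With a = -7/4, b = 5, x_0 = 8, the solution is
  m(t) = x_0 * exp(a t) + (b/a) * (exp(a t) - 1)
       = 8 * exp((-7/4) t) + (5/(-7/4)) * (exp((-7/4) t) - 1)
       = 20/7 + 36*exp(-7*t/4)/7.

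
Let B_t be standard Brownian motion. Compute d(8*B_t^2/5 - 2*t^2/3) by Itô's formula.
d(8*B_t^2/5 - 2*t^2/3) = (8/5 - 4*t/3) dt + (16*B_t/5) dB_t

Itô's formula for f(t, x): d f(t, B_t) = (f_t + (1/2) f_xx) dt + f_x dB_t. Compute partials of f(t, x) = -2*t^2/3 + 8*x^2/5:
  f_t(t,x)  = -4*t/3
  f_x(t,x)  = 16*x/5
  f_xx(t,x) = 16/5
Assemble drift = f_t + (1/2) f_xx = 8/5 - 4*t/3 and diffusion = f_x = 16*x/5. Substituting x = B_t:
  d(8*B_t^2/5 - 2*t^2/3) = (8/5 - 4*t/3) dt + (16*B_t/5) dB_t.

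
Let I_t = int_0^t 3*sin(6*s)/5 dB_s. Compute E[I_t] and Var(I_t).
E[I_t] = 0; Var(I_t) = 9*t/50 - 3*sin(12*t)/200

The Itô integral of a deterministic integrand f(s) has mean 0 because each increment f(s) * (B_{s+ds} - B_s) has mean 0. By the Itô isometry:
  Var( int_0^t f(s) dB_s ) = E[ (int_0^t f(s) dB_s)^2 ] = int_0^t f(s)^2 ds.
Here f(s) = 3*sin(6*s)/5, so f(s)^2 = 9*sin(6*s)^2/25. Integrate:
  int_0^t (9*sin(6*s)^2/25) ds = 9*t/50 - 3*sin(12*t)/200.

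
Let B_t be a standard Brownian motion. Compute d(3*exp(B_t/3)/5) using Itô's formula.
d(3*exp(B_t/3)/5) = (exp(B_t/3)/30) dt + (exp(B_t/3)/5) dB_t

Itô's formula for f(B_t) gives d f(B_t) = f'(B_t) dB_t + (1/2) f''(B_t) dt. Compute derivatives of f(x) = 3*exp(x/3)/5:
  f'(x)  = exp(x/3)/5
  f''(x) = exp(x/3)/15
Substitute x = B_t and multiply the f'' term by 1/2:
  drift     = (1/2) * (exp(x/3)/15) evaluated at B_t = exp(B_t/3)/30
  diffusion = (exp(x/3)/5) evaluated at B_t = exp(B_t/3)/5
Therefore d(3*exp(B_t/3)/5) = (exp(B_t/3)/30) dt + (exp(B_t/3)/5) dB_t.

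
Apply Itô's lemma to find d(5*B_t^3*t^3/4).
d(5*B_t^3*t^3/4) = (15*B_t*t^2*(B_t^2 + t)/4) dt + (15*B_t^2*t^3/4) dB_t

Itô's formula for f(t, x): d f(t, B_t) = (f_t + (1/2) f_xx) dt + f_x dB_t. Compute partials of f(t, x) = 5*t^3*x^3/4:
  f_t(t,x)  = 15*t^2*x^3/4
  f_x(t,x)  = 15*t^3*x^2/4
  f_xx(t,x) = 15*t^3*x/2
Assemble drift = f_t + (1/2) f_xx = 15*t^2*x*(t + x^2)/4 and diffusion = f_x = 15*t^3*x^2/4. Substituting x = B_t:
  d(5*B_t^3*t^3/4) = (15*B_t*t^2*(B_t^2 + t)/4) dt + (15*B_t^2*t^3/4) dB_t.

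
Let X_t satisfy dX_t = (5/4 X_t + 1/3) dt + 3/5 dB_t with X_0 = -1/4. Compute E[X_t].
E[X_t] = exp(5*t/4)/60 - 4/15

Taking expectations and using E[dB_t] = 0, the mean m(t) = E[X_t] satisfies the ODE m'(t) = a m(t) + b with m(0) = x_0. With a = 5/4, b = 1/3, x_0 = -1/4, the solution is
  m(t) = x_0 * exp(a t) + (b/a) * (exp(a t) - 1)
       = (-1/4) * exp((5/4) t) + ((1/3)/(5/4)) * (exp((5/4) t) - 1)
       = exp(5*t/4)/60 - 4/15.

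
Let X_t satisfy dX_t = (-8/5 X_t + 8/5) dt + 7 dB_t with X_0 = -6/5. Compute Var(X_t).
Var(X_t) = 245/16 - 245*exp(-16*t/5)/16

The variance V(t) = Var(X_t) satisfies V'(t) = 2 a V(t) + c^2 with V(0) = 0 (drift coefficient is linear in X, diffusion is constant). With a = -8/5, c = 7, the solution is
  V(t) = (c^2 / (2 a)) * (exp(2 a t) - 1)
       = (7^2 / (2*(-8/5))) * (exp((-16/5) t) - 1)
       = 245/16 - 245*exp(-16*t/5)/16.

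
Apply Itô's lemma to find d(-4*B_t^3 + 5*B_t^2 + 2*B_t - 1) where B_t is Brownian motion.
d(-4*B_t^3 + 5*B_t^2 + 2*B_t - 1) = (5 - 12*B_t) dt + (-12*B_t^2 + 10*B_t + 2) dB_t

Itô's formula for f(B_t) gives d f(B_t) = f'(B_t) dB_t + (1/2) f''(B_t) dt. Compute derivatives of f(x) = -4*x^3 + 5*x^2 + 2*x - 1:
  f'(x)  = -12*x^2 + 10*x + 2
  f''(x) = 10 - 24*x
Substitute x = B_t and multiply the f'' term by 1/2:
  drift     = (1/2) * (10 - 24*x) evaluated at B_t = 5 - 12*B_t
  diffusion = (-12*x^2 + 10*x + 2) evaluated at B_t = -12*B_t^2 + 10*B_t + 2
Therefore d(-4*B_t^3 + 5*B_t^2 + 2*B_t - 1) = (5 - 12*B_t) dt + (-12*B_t^2 + 10*B_t + 2) dB_t.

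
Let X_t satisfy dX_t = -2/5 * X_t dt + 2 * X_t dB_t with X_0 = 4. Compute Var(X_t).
Var(X_t) = (16*exp(4*t) - 16)*exp(-4*t/5)

For GBM dX = mu X dt + sigma X dB with X_0 = x_0, apply Itô to Y = log X: dY = (mu - sigma^2/2) dt + sigma dB, so Y_t = log(x_0) + (mu - sigma^2/2) t + sigma B_t and hence X_t = x_0 * exp((mu - sigma^2/2) t + sigma B_t).
With mu = -2/5, sigma = 2, x_0 = 4, this gives:
  X_t = 4 * exp((-12/5) * t + (2) * B_t).
Since sigma*B_t ~ Normal(0, sigma^2 t), E[exp(sigma*B_t)] = exp(sigma^2 t / 2); so E[X_t] = x_0 * exp((mu - sigma^2/2) t) * exp(sigma^2 t / 2) = x_0 * exp(mu t) = 4*exp(-2*t/5).
Var(X_t) = E[X_t^2] - (E[X_t])^2 = x_0^2 * exp(2 mu t) * (exp(sigma^2 t) - 1) = (16*exp(4*t) - 16)*exp(-4*t/5).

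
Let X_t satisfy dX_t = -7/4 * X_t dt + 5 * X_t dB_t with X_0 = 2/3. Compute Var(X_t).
Var(X_t) = (4*exp(25*t) - 4)*exp(-7*t/2)/9

For GBM dX = mu X dt + sigma X dB with X_0 = x_0, apply Itô to Y = log X: dY = (mu - sigma^2/2) dt + sigma dB, so Y_t = log(x_0) + (mu - sigma^2/2) t + sigma B_t and hence X_t = x_0 * exp((mu - sigma^2/2) t + sigma B_t).
With mu = -7/4, sigma = 5, x_0 = 2/3, this gives:
  X_t = 2/3 * exp((-57/4) * t + (5) * B_t).
Since sigma*B_t ~ Normal(0, sigma^2 t), E[exp(sigma*B_t)] = exp(sigma^2 t / 2); so E[X_t] = x_0 * exp((mu - sigma^2/2) t) * exp(sigma^2 t / 2) = x_0 * exp(mu t) = 2*exp(-7*t/4)/3.
Var(X_t) = E[X_t^2] - (E[X_t])^2 = x_0^2 * exp(2 mu t) * (exp(sigma^2 t) - 1) = (4*exp(25*t) - 4)*exp(-7*t/2)/9.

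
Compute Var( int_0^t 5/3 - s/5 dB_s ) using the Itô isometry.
Var = t*(3*t^2 - 75*t + 625)/225

The Itô integral of a deterministic integrand f(s) has mean 0 because each increment f(s) * (B_{s+ds} - B_s) has mean 0. By the Itô isometry:
  Var( int_0^t f(s) dB_s ) = E[ (int_0^t f(s) dB_s)^2 ] = int_0^t f(s)^2 ds.
Here f(s) = 5/3 - s/5, so f(s)^2 = (3*s - 25)^2/225. Integrate:
  int_0^t ((3*s - 25)^2/225) ds = t*(3*t^2 - 75*t + 625)/225.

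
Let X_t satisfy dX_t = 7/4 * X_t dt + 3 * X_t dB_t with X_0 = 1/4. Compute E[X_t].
E[X_t] = exp(7*t/4)/4

For GBM dX = mu X dt + sigma X dB with X_0 = x_0, apply Itô to Y = log X: dY = (mu - sigma^2/2) dt + sigma dB, so Y_t = log(x_0) + (mu - sigma^2/2) t + sigma B_t and hence X_t = x_0 * exp((mu - sigma^2/2) t + sigma B_t).
With mu = 7/4, sigma = 3, x_0 = 1/4, this gives:
  X_t = 1/4 * exp((-11/4) * t + (3) * B_t).
Since sigma*B_t ~ Normal(0, sigma^2 t), E[exp(sigma*B_t)] = exp(sigma^2 t / 2); so E[X_t] = x_0 * exp((mu - sigma^2/2) t) * exp(sigma^2 t / 2) = x_0 * exp(mu t) = exp(7*t/4)/4.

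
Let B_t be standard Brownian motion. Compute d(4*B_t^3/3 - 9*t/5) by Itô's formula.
d(4*B_t^3/3 - 9*t/5) = (4*B_t - 9/5) dt + (4*B_t^2) dB_t

Itô's formula for f(t, x): d f(t, B_t) = (f_t + (1/2) f_xx) dt + f_x dB_t. Compute partials of f(t, x) = -9*t/5 + 4*x^3/3:
  f_t(t,x)  = -9/5
  f_x(t,x)  = 4*x^2
  f_xx(t,x) = 8*x
Assemble drift = f_t + (1/2) f_xx = 4*x - 9/5 and diffusion = f_x = 4*x^2. Substituting x = B_t:
  d(4*B_t^3/3 - 9*t/5) = (4*B_t - 9/5) dt + (4*B_t^2) dB_t.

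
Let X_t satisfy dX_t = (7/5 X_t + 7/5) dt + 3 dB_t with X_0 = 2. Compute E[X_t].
E[X_t] = 3*exp(7*t/5) - 1

Taking expectations and using E[dB_t] = 0, the mean m(t) = E[X_t] satisfies the ODE m'(t) = a m(t) + b with m(0) = x_0. With a = 7/5, b = 7/5, x_0 = 2, the solution is
  m(t) = x_0 * exp(a t) + (b/a) * (exp(a t) - 1)
       = 2 * exp((7/5) t) + ((7/5)/(7/5)) * (exp((7/5) t) - 1)
       = 3*exp(7*t/5) - 1.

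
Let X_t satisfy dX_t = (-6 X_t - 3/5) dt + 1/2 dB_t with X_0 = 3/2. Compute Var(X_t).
Var(X_t) = 1/48 - exp(-12*t)/48

The variance V(t) = Var(X_t) satisfies V'(t) = 2 a V(t) + c^2 with V(0) = 0 (drift coefficient is linear in X, diffusion is constant). With a = -6, c = 1/2, the solution is
  V(t) = (c^2 / (2 a)) * (exp(2 a t) - 1)
       = ((1/2)^2 / (2*(-6))) * (exp((-12) t) - 1)
       = 1/48 - exp(-12*t)/48.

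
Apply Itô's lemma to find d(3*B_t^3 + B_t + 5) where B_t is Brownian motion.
d(3*B_t^3 + B_t + 5) = (9*B_t) dt + (9*B_t^2 + 1) dB_t

Itô's formula for f(B_t) gives d f(B_t) = f'(B_t) dB_t + (1/2) f''(B_t) dt. Compute derivatives of f(x) = 3*x^3 + x + 5:
  f'(x)  = 9*x^2 + 1
  f''(x) = 18*x
Substitute x = B_t and multiply the f'' term by 1/2:
  drift     = (1/2) * (18*x) evaluated at B_t = 9*B_t
  diffusion = (9*x^2 + 1) evaluated at B_t = 9*B_t^2 + 1
Therefore d(3*B_t^3 + B_t + 5) = (9*B_t) dt + (9*B_t^2 + 1) dB_t.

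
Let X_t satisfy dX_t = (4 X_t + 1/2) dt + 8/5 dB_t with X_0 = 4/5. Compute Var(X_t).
Var(X_t) = 8*exp(8*t)/25 - 8/25

The variance V(t) = Var(X_t) satisfies V'(t) = 2 a V(t) + c^2 with V(0) = 0 (drift coefficient is linear in X, diffusion is constant). With a = 4, c = 8/5, the solution is
  V(t) = (c^2 / (2 a)) * (exp(2 a t) - 1)
       = ((8/5)^2 / (2*4)) * (exp(8 t) - 1)
       = 8*exp(8*t)/25 - 8/25.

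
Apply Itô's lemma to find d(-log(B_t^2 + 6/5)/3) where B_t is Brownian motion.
d(-log(B_t^2 + 6/5)/3) = (5*(5*B_t^2 - 6)/(3*(5*B_t^2 + 6)^2)) dt + (-10*B_t/(15*B_t^2 + 18)) dB_t

Itô's formula for f(B_t) gives d f(B_t) = f'(B_t) dB_t + (1/2) f''(B_t) dt. Compute derivatives of f(x) = -log(x^2 + 6/5)/3:
  f'(x)  = -10*x/(15*x^2 + 18)
  f''(x) = 10*(5*x^2 - 6)/(3*(5*x^2 + 6)^2)
Substitute x = B_t and multiply the f'' term by 1/2:
  drift     = (1/2) * (10*(5*x^2 - 6)/(3*(5*x^2 + 6)^2)) evaluated at B_t = 5*(5*B_t^2 - 6)/(3*(5*B_t^2 + 6)^2)
  diffusion = (-10*x/(15*x^2 + 18)) evaluated at B_t = -10*B_t/(15*B_t^2 + 18)
Therefore d(-log(B_t^2 + 6/5)/3) = (5*(5*B_t^2 - 6)/(3*(5*B_t^2 + 6)^2)) dt + (-10*B_t/(15*B_t^2 + 18)) dB_t.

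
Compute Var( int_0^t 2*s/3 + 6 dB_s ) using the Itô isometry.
Var = 4*t*(t^2 + 27*t + 243)/27

The Itô integral of a deterministic integrand f(s) has mean 0 because each increment f(s) * (B_{s+ds} - B_s) has mean 0. By the Itô isometry:
  Var( int_0^t f(s) dB_s ) = E[ (int_0^t f(s) dB_s)^2 ] = int_0^t f(s)^2 ds.
Here f(s) = 2*s/3 + 6, so f(s)^2 = 4*(s + 9)^2/9. Integrate:
  int_0^t (4*(s + 9)^2/9) ds = 4*t*(t^2 + 27*t + 243)/27.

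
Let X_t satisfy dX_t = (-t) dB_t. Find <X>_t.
<X>_t = t^3/3

For an Itô process dX_t = a(t) dt + b(t) dB_t, the quadratic variation is <X>_t = int_0^t b(s)^2 ds (the drift term does not contribute). Here b(s) = -s, so
  b(s)^2 = s^2.
Integrating from 0 to t:
  <X>_t = int_0^t (s^2) ds = t^3/3.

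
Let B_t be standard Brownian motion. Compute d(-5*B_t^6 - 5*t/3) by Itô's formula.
d(-5*B_t^6 - 5*t/3) = (-75*B_t^4 - 5/3) dt + (-30*B_t^5) dB_t

Itô's formula for f(t, x): d f(t, B_t) = (f_t + (1/2) f_xx) dt + f_x dB_t. Compute partials of f(t, x) = -5*t/3 - 5*x^6:
  f_t(t,x)  = -5/3
  f_x(t,x)  = -30*x^5
  f_xx(t,x) = -150*x^4
Assemble drift = f_t + (1/2) f_xx = -75*x^4 - 5/3 and diffusion = f_x = -30*x^5. Substituting x = B_t:
  d(-5*B_t^6 - 5*t/3) = (-75*B_t^4 - 5/3) dt + (-30*B_t^5) dB_t.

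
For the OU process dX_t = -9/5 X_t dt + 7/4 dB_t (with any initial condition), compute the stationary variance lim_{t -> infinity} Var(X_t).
lim Var(X_t) = 245/288

The OU SDE dX = -theta X dt + sigma dB admits the integrating factor exp(theta t): d(exp(theta t) X_t) = sigma exp(theta t) dB_t. Integrating from 0 to t gives X_t = x_0 * exp(-theta t) + sigma * int_0^t exp(-theta (t-s)) dB_s for any initial x_0. The Itô integral has variance (by the Itô isometry) sigma^2 * int_0^t exp(-2 theta (t - s)) ds = sigma^2 * (1 - exp(-2 theta t)) / (2 theta), independent of x_0.
With theta = 9/5, sigma = 7/4:
  Var(X_t) = (7/4)^2 * (1 - exp(-2*9/5 t)) / (2 * 9/5) = 245/288 - 245*exp(-18*t/5)/288.
As t -> infinity, exp(-2*9/5 t) -> 0, so the stationary variance is sigma^2 / (2 theta) = 245/288.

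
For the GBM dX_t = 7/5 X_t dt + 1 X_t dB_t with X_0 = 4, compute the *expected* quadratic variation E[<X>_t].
E[<X>_t] = 80*exp(19*t/5)/19 - 80/19

<X>_t = int_0^t (1 * X_s)^2 ds. Taking expectation inside the integral: E[<X>_t] = 1^2 * int_0^t E[X_s^2] ds. For GBM, E[X_s^2] = x_0^2 * exp((2 mu + sigma^2) s). Integrating:
  E[<X>_t] = 1^2 * 4^2 * (exp((2*(7/5) + 1^2) t) - 1) / (2*(7/5) + 1^2)
           = 1^2 * 4^2 * (exp((19/5) t) - 1) / (19/5) = 80*exp(19*t/5)/19 - 80/19.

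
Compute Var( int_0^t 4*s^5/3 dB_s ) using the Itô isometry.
Var = 16*t^11/99

The Itô integral of a deterministic integrand f(s) has mean 0 because each increment f(s) * (B_{s+ds} - B_s) has mean 0. By the Itô isometry:
  Var( int_0^t f(s) dB_s ) = E[ (int_0^t f(s) dB_s)^2 ] = int_0^t f(s)^2 ds.
Here f(s) = 4*s^5/3, so f(s)^2 = 16*s^10/9. Integrate:
  int_0^t (16*s^10/9) ds = 16*t^11/99.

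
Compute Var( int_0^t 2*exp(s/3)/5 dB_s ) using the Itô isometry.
Var = 6*exp(2*t/3)/25 - 6/25

The Itô integral of a deterministic integrand f(s) has mean 0 because each increment f(s) * (B_{s+ds} - B_s) has mean 0. By the Itô isometry:
  Var( int_0^t f(s) dB_s ) = E[ (int_0^t f(s) dB_s)^2 ] = int_0^t f(s)^2 ds.
Here f(s) = 2*exp(s/3)/5, so f(s)^2 = 4*exp(2*s/3)/25. Integrate:
  int_0^t (4*exp(2*s/3)/25) ds = 6*exp(2*t/3)/25 - 6/25.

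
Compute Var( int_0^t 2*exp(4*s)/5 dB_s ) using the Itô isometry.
Var = exp(8*t)/50 - 1/50

The Itô integral of a deterministic integrand f(s) has mean 0 because each increment f(s) * (B_{s+ds} - B_s) has mean 0. By the Itô isometry:
  Var( int_0^t f(s) dB_s ) = E[ (int_0^t f(s) dB_s)^2 ] = int_0^t f(s)^2 ds.
Here f(s) = 2*exp(4*s)/5, so f(s)^2 = 4*exp(8*s)/25. Integrate:
  int_0^t (4*exp(8*s)/25) ds = exp(8*t)/50 - 1/50.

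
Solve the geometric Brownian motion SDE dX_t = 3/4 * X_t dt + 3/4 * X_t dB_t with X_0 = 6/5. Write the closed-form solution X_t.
X_t = 6/5 * exp((15/32) * t + (3/4) * B_t)

For GBM dX = mu X dt + sigma X dB with X_0 = x_0, apply Itô to Y = log X: dY = (mu - sigma^2/2) dt + sigma dB, so Y_t = log(x_0) + (mu - sigma^2/2) t + sigma B_t and hence X_t = x_0 * exp((mu - sigma^2/2) t + sigma B_t).
With mu = 3/4, sigma = 3/4, x_0 = 6/5, this gives:
  X_t = 6/5 * exp((15/32) * t + (3/4) * B_t).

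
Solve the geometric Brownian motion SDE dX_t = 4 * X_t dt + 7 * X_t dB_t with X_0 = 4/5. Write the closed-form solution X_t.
X_t = 4/5 * exp((-41/2) * t + (7) * B_t)

For GBM dX = mu X dt + sigma X dB with X_0 = x_0, apply Itô to Y = log X: dY = (mu - sigma^2/2) dt + sigma dB, so Y_t = log(x_0) + (mu - sigma^2/2) t + sigma B_t and hence X_t = x_0 * exp((mu - sigma^2/2) t + sigma B_t).
With mu = 4, sigma = 7, x_0 = 4/5, this gives:
  X_t = 4/5 * exp((-41/2) * t + (7) * B_t).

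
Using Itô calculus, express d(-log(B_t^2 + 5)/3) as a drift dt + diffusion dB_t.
d(-log(B_t^2 + 5)/3) = ((B_t^2 - 5)/(3*(B_t^2 + 5)^2)) dt + (-2*B_t/(3*B_t^2 + 15)) dB_t

Itô's formula for f(B_t) gives d f(B_t) = f'(B_t) dB_t + (1/2) f''(B_t) dt. Compute derivatives of f(x) = -log(x^2 + 5)/3:
  f'(x)  = -2*x/(3*x^2 + 15)
  f''(x) = 2*(x^2 - 5)/(3*(x^2 + 5)^2)
Substitute x = B_t and multiply the f'' term by 1/2:
  drift     = (1/2) * (2*(x^2 - 5)/(3*(x^2 + 5)^2)) evaluated at B_t = (B_t^2 - 5)/(3*(B_t^2 + 5)^2)
  diffusion = (-2*x/(3*x^2 + 15)) evaluated at B_t = -2*B_t/(3*B_t^2 + 15)
Therefore d(-log(B_t^2 + 5)/3) = ((B_t^2 - 5)/(3*(B_t^2 + 5)^2)) dt + (-2*B_t/(3*B_t^2 + 15)) dB_t.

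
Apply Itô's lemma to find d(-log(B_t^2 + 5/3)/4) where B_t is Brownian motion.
d(-log(B_t^2 + 5/3)/4) = (3*(3*B_t^2 - 5)/(4*(3*B_t^2 + 5)^2)) dt + (-3*B_t/(6*B_t^2 + 10)) dB_t

Itô's formula for f(B_t) gives d f(B_t) = f'(B_t) dB_t + (1/2) f''(B_t) dt. Compute derivatives of f(x) = -log(x^2 + 5/3)/4:
  f'(x)  = -3*x/(6*x^2 + 10)
  f''(x) = 3*(3*x^2 - 5)/(2*(3*x^2 + 5)^2)
Substitute x = B_t and multiply the f'' term by 1/2:
  drift     = (1/2) * (3*(3*x^2 - 5)/(2*(3*x^2 + 5)^2)) evaluated at B_t = 3*(3*B_t^2 - 5)/(4*(3*B_t^2 + 5)^2)
  diffusion = (-3*x/(6*x^2 + 10)) evaluated at B_t = -3*B_t/(6*B_t^2 + 10)
Therefore d(-log(B_t^2 + 5/3)/4) = (3*(3*B_t^2 - 5)/(4*(3*B_t^2 + 5)^2)) dt + (-3*B_t/(6*B_t^2 + 10)) dB_t.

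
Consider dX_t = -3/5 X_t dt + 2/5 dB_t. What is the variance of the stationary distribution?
lim Var(X_t) = 2/15

The OU SDE dX = -theta X dt + sigma dB admits the integrating factor exp(theta t): d(exp(theta t) X_t) = sigma exp(theta t) dB_t. Integrating from 0 to t gives X_t = x_0 * exp(-theta t) + sigma * int_0^t exp(-theta (t-s)) dB_s for any initial x_0. The Itô integral has variance (by the Itô isometry) sigma^2 * int_0^t exp(-2 theta (t - s)) ds = sigma^2 * (1 - exp(-2 theta t)) / (2 theta), independent of x_0.
With theta = 3/5, sigma = 2/5:
  Var(X_t) = (2/5)^2 * (1 - exp(-2*3/5 t)) / (2 * 3/5) = 2/15 - 2*exp(-6*t/5)/15.
As t -> infinity, exp(-2*3/5 t) -> 0, so the stationary variance is sigma^2 / (2 theta) = 2/15.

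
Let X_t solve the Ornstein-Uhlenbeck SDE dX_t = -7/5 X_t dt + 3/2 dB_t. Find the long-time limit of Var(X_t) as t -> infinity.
lim Var(X_t) = 45/56

The OU SDE dX = -theta X dt + sigma dB admits the integrating factor exp(theta t): d(exp(theta t) X_t) = sigma exp(theta t) dB_t. Integrating from 0 to t gives X_t = x_0 * exp(-theta t) + sigma * int_0^t exp(-theta (t-s)) dB_s for any initial x_0. The Itô integral has variance (by the Itô isometry) sigma^2 * int_0^t exp(-2 theta (t - s)) ds = sigma^2 * (1 - exp(-2 theta t)) / (2 theta), independent of x_0.
With theta = 7/5, sigma = 3/2:
  Var(X_t) = (3/2)^2 * (1 - exp(-2*7/5 t)) / (2 * 7/5) = 45/56 - 45*exp(-14*t/5)/56.
As t -> infinity, exp(-2*7/5 t) -> 0, so the stationary variance is sigma^2 / (2 theta) = 45/56.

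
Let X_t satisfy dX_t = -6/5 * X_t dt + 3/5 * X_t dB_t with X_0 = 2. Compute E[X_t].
E[X_t] = 2*exp(-6*t/5)

For GBM dX = mu X dt + sigma X dB with X_0 = x_0, apply Itô to Y = log X: dY = (mu - sigma^2/2) dt + sigma dB, so Y_t = log(x_0) + (mu - sigma^2/2) t + sigma B_t and hence X_t = x_0 * exp((mu - sigma^2/2) t + sigma B_t).
With mu = -6/5, sigma = 3/5, x_0 = 2, this gives:
  X_t = 2 * exp((-69/50) * t + (3/5) * B_t).
Since sigma*B_t ~ Normal(0, sigma^2 t), E[exp(sigma*B_t)] = exp(sigma^2 t / 2); so E[X_t] = x_0 * exp((mu - sigma^2/2) t) * exp(sigma^2 t / 2) = x_0 * exp(mu t) = 2*exp(-6*t/5).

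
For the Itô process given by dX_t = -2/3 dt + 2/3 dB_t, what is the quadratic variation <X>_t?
<X>_t = 4*t/9

For an Itô process dX_t = a(t) dt + b(t) dB_t, the quadratic variation is <X>_t = int_0^t b(s)^2 ds (the drift term does not contribute). Here b(s) = 2/3, so
  b(s)^2 = 4/9.
Integrating from 0 to t:
  <X>_t = int_0^t (4/9) ds = 4*t/9.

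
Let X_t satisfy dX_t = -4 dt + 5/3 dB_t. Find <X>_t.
<X>_t = 25*t/9

For an Itô process dX_t = a(t) dt + b(t) dB_t, the quadratic variation is <X>_t = int_0^t b(s)^2 ds (the drift term does not contribute). Here b(s) = 5/3, so
  b(s)^2 = 25/9.
Integrating from 0 to t:
  <X>_t = int_0^t (25/9) ds = 25*t/9.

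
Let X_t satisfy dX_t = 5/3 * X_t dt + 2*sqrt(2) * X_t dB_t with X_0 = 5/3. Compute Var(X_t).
Var(X_t) = 25*(exp(8*t) - 1)*exp(10*t/3)/9

For GBM dX = mu X dt + sigma X dB with X_0 = x_0, apply Itô to Y = log X: dY = (mu - sigma^2/2) dt + sigma dB, so Y_t = log(x_0) + (mu - sigma^2/2) t + sigma B_t and hence X_t = x_0 * exp((mu - sigma^2/2) t + sigma B_t).
With mu = 5/3, sigma = 2*sqrt(2), x_0 = 5/3, this gives:
  X_t = 5/3 * exp((-7/3) * t + (2*sqrt(2)) * B_t).
Since sigma*B_t ~ Normal(0, sigma^2 t), E[exp(sigma*B_t)] = exp(sigma^2 t / 2); so E[X_t] = x_0 * exp((mu - sigma^2/2) t) * exp(sigma^2 t / 2) = x_0 * exp(mu t) = 5*exp(5*t/3)/3.
Var(X_t) = E[X_t^2] - (E[X_t])^2 = x_0^2 * exp(2 mu t) * (exp(sigma^2 t) - 1) = 25*(exp(8*t) - 1)*exp(10*t/3)/9.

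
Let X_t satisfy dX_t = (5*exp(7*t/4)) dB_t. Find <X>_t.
<X>_t = 50*exp(7*t/2)/7 - 50/7

For an Itô process dX_t = a(t) dt + b(t) dB_t, the quadratic variation is <X>_t = int_0^t b(s)^2 ds (the drift term does not contribute). Here b(s) = 5*exp(7*s/4), so
  b(s)^2 = 25*exp(7*s/2).
Integrating from 0 to t:
  <X>_t = int_0^t (25*exp(7*s/2)) ds = 50*exp(7*t/2)/7 - 50/7.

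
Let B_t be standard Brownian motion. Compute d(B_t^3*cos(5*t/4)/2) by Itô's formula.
d(B_t^3*cos(5*t/4)/2) = (B_t*(-5*B_t^2*sin(5*t/4) + 12*cos(5*t/4))/8) dt + (3*B_t^2*cos(5*t/4)/2) dB_t

Itô's formula for f(t, x): d f(t, B_t) = (f_t + (1/2) f_xx) dt + f_x dB_t. Compute partials of f(t, x) = x^3*cos(5*t/4)/2:
  f_t(t,x)  = -5*x^3*sin(5*t/4)/8
  f_x(t,x)  = 3*x^2*cos(5*t/4)/2
  f_xx(t,x) = 3*x*cos(5*t/4)
Assemble drift = f_t + (1/2) f_xx = x*(-5*x^2*sin(5*t/4) + 12*cos(5*t/4))/8 and diffusion = f_x = 3*x^2*cos(5*t/4)/2. Substituting x = B_t:
  d(B_t^3*cos(5*t/4)/2) = (B_t*(-5*B_t^2*sin(5*t/4) + 12*cos(5*t/4))/8) dt + (3*B_t^2*cos(5*t/4)/2) dB_t.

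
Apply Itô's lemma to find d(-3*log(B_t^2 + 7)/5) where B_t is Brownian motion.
d(-3*log(B_t^2 + 7)/5) = (3*(B_t^2 - 7)/(5*(B_t^2 + 7)^2)) dt + (-6*B_t/(5*B_t^2 + 35)) dB_t

Itô's formula for f(B_t) gives d f(B_t) = f'(B_t) dB_t + (1/2) f''(B_t) dt. Compute derivatives of f(x) = -3*log(x^2 + 7)/5:
  f'(x)  = -6*x/(5*x^2 + 35)
  f''(x) = 6*(x^2 - 7)/(5*(x^2 + 7)^2)
Substitute x = B_t and multiply the f'' term by 1/2:
  drift     = (1/2) * (6*(x^2 - 7)/(5*(x^2 + 7)^2)) evaluated at B_t = 3*(B_t^2 - 7)/(5*(B_t^2 + 7)^2)
  diffusion = (-6*x/(5*x^2 + 35)) evaluated at B_t = -6*B_t/(5*B_t^2 + 35)
Therefore d(-3*log(B_t^2 + 7)/5) = (3*(B_t^2 - 7)/(5*(B_t^2 + 7)^2)) dt + (-6*B_t/(5*B_t^2 + 35)) dB_t.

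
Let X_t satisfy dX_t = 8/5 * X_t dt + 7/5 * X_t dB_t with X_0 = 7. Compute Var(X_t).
Var(X_t) = 49*(exp(49*t/25) - 1)*exp(16*t/5)

For GBM dX = mu X dt + sigma X dB with X_0 = x_0, apply Itô to Y = log X: dY = (mu - sigma^2/2) dt + sigma dB, so Y_t = log(x_0) + (mu - sigma^2/2) t + sigma B_t and hence X_t = x_0 * exp((mu - sigma^2/2) t + sigma B_t).
With mu = 8/5, sigma = 7/5, x_0 = 7, this gives:
  X_t = 7 * exp((31/50) * t + (7/5) * B_t).
Since sigma*B_t ~ Normal(0, sigma^2 t), E[exp(sigma*B_t)] = exp(sigma^2 t / 2); so E[X_t] = x_0 * exp((mu - sigma^2/2) t) * exp(sigma^2 t / 2) = x_0 * exp(mu t) = 7*exp(8*t/5).
Var(X_t) = E[X_t^2] - (E[X_t])^2 = x_0^2 * exp(2 mu t) * (exp(sigma^2 t) - 1) = 49*(exp(49*t/25) - 1)*exp(16*t/5).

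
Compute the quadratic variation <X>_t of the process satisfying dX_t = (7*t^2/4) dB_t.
<X>_t = 49*t^5/80

For an Itô process dX_t = a(t) dt + b(t) dB_t, the quadratic variation is <X>_t = int_0^t b(s)^2 ds (the drift term does not contribute). Here b(s) = 7*s^2/4, so
  b(s)^2 = 49*s^4/16.
Integrating from 0 to t:
  <X>_t = int_0^t (49*s^4/16) ds = 49*t^5/80.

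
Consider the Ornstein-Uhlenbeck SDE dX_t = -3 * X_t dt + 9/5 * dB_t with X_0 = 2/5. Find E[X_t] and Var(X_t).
E[X_t] = 2*exp(-3*t)/5; Var(X_t) = 27/50 - 27*exp(-6*t)/50

The OU SDE dX = -theta X dt + sigma dB admits the integrating factor exp(theta t): d(exp(theta t) X_t) = sigma exp(theta t) dB_t. Integrating from 0 to t:
  X_t = x_0 * exp(-theta t) + sigma * int_0^t exp(-theta (t-s)) dB_s.
The Itô integral has mean 0 and (by the Itô isometry) variance sigma^2 * int_0^t exp(-2 theta (t - s)) ds = sigma^2 * (1 - exp(-2 theta t)) / (2 theta).
With theta = 3, sigma = 9/5, x_0 = 2/5:
  E[X_t] = 2/5 * exp(-3 t) = 2*exp(-3*t)/5
  Var(X_t) = (9/5)^2 * (1 - exp(-2*3 t)) / (2 * 3) = 27/50 - 27*exp(-6*t)/50.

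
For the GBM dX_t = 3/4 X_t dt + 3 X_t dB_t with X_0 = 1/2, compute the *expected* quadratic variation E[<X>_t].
E[<X>_t] = 3*exp(21*t/2)/14 - 3/14

<X>_t = int_0^t (3 * X_s)^2 ds. Taking expectation inside the integral: E[<X>_t] = 3^2 * int_0^t E[X_s^2] ds. For GBM, E[X_s^2] = x_0^2 * exp((2 mu + sigma^2) s). Integrating:
  E[<X>_t] = 3^2 * (1/2)^2 * (exp((2*(3/4) + 3^2) t) - 1) / (2*(3/4) + 3^2)
           = 3^2 * (1/2)^2 * (exp((21/2) t) - 1) / (21/2) = 3*exp(21*t/2)/14 - 3/14.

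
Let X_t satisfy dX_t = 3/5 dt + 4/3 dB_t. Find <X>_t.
<X>_t = 16*t/9

For an Itô process dX_t = a(t) dt + b(t) dB_t, the quadratic variation is <X>_t = int_0^t b(s)^2 ds (the drift term does not contribute). Here b(s) = 4/3, so
  b(s)^2 = 16/9.
Integrating from 0 to t:
  <X>_t = int_0^t (16/9) ds = 16*t/9.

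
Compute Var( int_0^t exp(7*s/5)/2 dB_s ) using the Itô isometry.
Var = 5*exp(14*t/5)/56 - 5/56

The Itô integral of a deterministic integrand f(s) has mean 0 because each increment f(s) * (B_{s+ds} - B_s) has mean 0. By the Itô isometry:
  Var( int_0^t f(s) dB_s ) = E[ (int_0^t f(s) dB_s)^2 ] = int_0^t f(s)^2 ds.
Here f(s) = exp(7*s/5)/2, so f(s)^2 = exp(14*s/5)/4. Integrate:
  int_0^t (exp(14*s/5)/4) ds = 5*exp(14*t/5)/56 - 5/56.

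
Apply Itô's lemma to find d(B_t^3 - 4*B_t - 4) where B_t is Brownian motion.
d(B_t^3 - 4*B_t - 4) = (3*B_t) dt + (3*B_t^2 - 4) dB_t

Itô's formula for f(B_t) gives d f(B_t) = f'(B_t) dB_t + (1/2) f''(B_t) dt. Compute derivatives of f(x) = x^3 - 4*x - 4:
  f'(x)  = 3*x^2 - 4
  f''(x) = 6*x
Substitute x = B_t and multiply the f'' term by 1/2:
  drift     = (1/2) * (6*x) evaluated at B_t = 3*B_t
  diffusion = (3*x^2 - 4) evaluated at B_t = 3*B_t^2 - 4
Therefore d(B_t^3 - 4*B_t - 4) = (3*B_t) dt + (3*B_t^2 - 4) dB_t.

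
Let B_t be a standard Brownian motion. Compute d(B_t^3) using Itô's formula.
d(B_t^3) = (3*B_t) dt + (3*B_t^2) dB_t

Itô's formula for f(B_t) gives d f(B_t) = f'(B_t) dB_t + (1/2) f''(B_t) dt. Compute derivatives of f(x) = x^3:
  f'(x)  = 3*x^2
  f''(x) = 6*x
Substitute x = B_t and multiply the f'' term by 1/2:
  drift     = (1/2) * (6*x) evaluated at B_t = 3*B_t
  diffusion = (3*x^2) evaluated at B_t = 3*B_t^2
Therefore d(B_t^3) = (3*B_t) dt + (3*B_t^2) dB_t.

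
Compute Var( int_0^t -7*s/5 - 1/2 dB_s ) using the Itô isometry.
Var = t*(196*t^2 + 210*t + 75)/300

The Itô integral of a deterministic integrand f(s) has mean 0 because each increment f(s) * (B_{s+ds} - B_s) has mean 0. By the Itô isometry:
  Var( int_0^t f(s) dB_s ) = E[ (int_0^t f(s) dB_s)^2 ] = int_0^t f(s)^2 ds.
Here f(s) = -7*s/5 - 1/2, so f(s)^2 = (14*s + 5)^2/100. Integrate:
  int_0^t ((14*s + 5)^2/100) ds = t*(196*t^2 + 210*t + 75)/300.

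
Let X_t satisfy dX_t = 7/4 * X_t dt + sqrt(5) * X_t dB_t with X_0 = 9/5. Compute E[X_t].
E[X_t] = 9*exp(7*t/4)/5

For GBM dX = mu X dt + sigma X dB with X_0 = x_0, apply Itô to Y = log X: dY = (mu - sigma^2/2) dt + sigma dB, so Y_t = log(x_0) + (mu - sigma^2/2) t + sigma B_t and hence X_t = x_0 * exp((mu - sigma^2/2) t + sigma B_t).
With mu = 7/4, sigma = sqrt(5), x_0 = 9/5, this gives:
  X_t = 9/5 * exp((-3/4) * t + (sqrt(5)) * B_t).
Since sigma*B_t ~ Normal(0, sigma^2 t), E[exp(sigma*B_t)] = exp(sigma^2 t / 2); so E[X_t] = x_0 * exp((mu - sigma^2/2) t) * exp(sigma^2 t / 2) = x_0 * exp(mu t) = 9*exp(7*t/4)/5.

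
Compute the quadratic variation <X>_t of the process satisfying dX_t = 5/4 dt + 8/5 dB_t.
<X>_t = 64*t/25

For an Itô process dX_t = a(t) dt + b(t) dB_t, the quadratic variation is <X>_t = int_0^t b(s)^2 ds (the drift term does not contribute). Here b(s) = 8/5, so
  b(s)^2 = 64/25.
Integrating from 0 to t:
  <X>_t = int_0^t (64/25) ds = 64*t/25.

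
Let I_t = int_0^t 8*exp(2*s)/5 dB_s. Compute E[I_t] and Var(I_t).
E[I_t] = 0; Var(I_t) = 16*exp(4*t)/25 - 16/25

The Itô integral of a deterministic integrand f(s) has mean 0 because each increment f(s) * (B_{s+ds} - B_s) has mean 0. By the Itô isometry:
  Var( int_0^t f(s) dB_s ) = E[ (int_0^t f(s) dB_s)^2 ] = int_0^t f(s)^2 ds.
Here f(s) = 8*exp(2*s)/5, so f(s)^2 = 64*exp(4*s)/25. Integrate:
  int_0^t (64*exp(4*s)/25) ds = 16*exp(4*t)/25 - 16/25.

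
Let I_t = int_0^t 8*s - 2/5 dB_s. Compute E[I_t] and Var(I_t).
E[I_t] = 0; Var(I_t) = 4*t*(400*t^2 - 60*t + 3)/75

The Itô integral of a deterministic integrand f(s) has mean 0 because each increment f(s) * (B_{s+ds} - B_s) has mean 0. By the Itô isometry:
  Var( int_0^t f(s) dB_s ) = E[ (int_0^t f(s) dB_s)^2 ] = int_0^t f(s)^2 ds.
Here f(s) = 8*s - 2/5, so f(s)^2 = 4*(20*s - 1)^2/25. Integrate:
  int_0^t (4*(20*s - 1)^2/25) ds = 4*t*(400*t^2 - 60*t + 3)/75.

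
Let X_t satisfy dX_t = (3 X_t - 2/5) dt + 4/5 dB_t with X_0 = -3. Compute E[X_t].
E[X_t] = 2/15 - 47*exp(3*t)/15

Taking expectations and using E[dB_t] = 0, the mean m(t) = E[X_t] satisfies the ODE m'(t) = a m(t) + b with m(0) = x_0. With a = 3, b = -2/5, x_0 = -3, the solution is
  m(t) = x_0 * exp(a t) + (b/a) * (exp(a t) - 1)
       = (-3) * exp(3 t) + ((-2/5)/3) * (exp(3 t) - 1)
       = 2/15 - 47*exp(3*t)/15.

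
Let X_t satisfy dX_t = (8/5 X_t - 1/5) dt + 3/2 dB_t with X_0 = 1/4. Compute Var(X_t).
Var(X_t) = 45*exp(16*t/5)/64 - 45/64

The variance V(t) = Var(X_t) satisfies V'(t) = 2 a V(t) + c^2 with V(0) = 0 (drift coefficient is linear in X, diffusion is constant). With a = 8/5, c = 3/2, the solution is
  V(t) = (c^2 / (2 a)) * (exp(2 a t) - 1)
       = ((3/2)^2 / (2*(8/5))) * (exp((16/5) t) - 1)
       = 45*exp(16*t/5)/64 - 45/64.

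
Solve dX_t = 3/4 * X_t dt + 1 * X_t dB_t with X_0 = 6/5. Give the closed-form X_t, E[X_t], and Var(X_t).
X_t = 6/5 * exp((1/4) t + (1) B_t); E[X_t] = 6*exp(3*t/4)/5; Var(X_t) = 36*(exp(t) - 1)*exp(3*t/2)/25

For GBM dX = mu X dt + sigma X dB with X_0 = x_0, apply Itô to Y = log X: dY = (mu - sigma^2/2) dt + sigma dB, so Y_t = log(x_0) + (mu - sigma^2/2) t + sigma B_t and hence X_t = x_0 * exp((mu - sigma^2/2) t + sigma B_t).
With mu = 3/4, sigma = 1, x_0 = 6/5, this gives:
  X_t = 6/5 * exp((1/4) * t + (1) * B_t).
Since sigma*B_t ~ Normal(0, sigma^2 t), E[exp(sigma*B_t)] = exp(sigma^2 t / 2); so E[X_t] = x_0 * exp((mu - sigma^2/2) t) * exp(sigma^2 t / 2) = x_0 * exp(mu t) = 6*exp(3*t/4)/5.
Var(X_t) = E[X_t^2] - (E[X_t])^2 = x_0^2 * exp(2 mu t) * (exp(sigma^2 t) - 1) = 36*(exp(t) - 1)*exp(3*t/2)/25.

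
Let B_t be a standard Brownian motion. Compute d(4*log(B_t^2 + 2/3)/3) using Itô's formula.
d(4*log(B_t^2 + 2/3)/3) = (4*(2 - 3*B_t^2)/(3*B_t^2 + 2)^2) dt + (8*B_t/(3*B_t^2 + 2)) dB_t

Itô's formula for f(B_t) gives d f(B_t) = f'(B_t) dB_t + (1/2) f''(B_t) dt. Compute derivatives of f(x) = 4*log(x^2 + 2/3)/3:
  f'(x)  = 8*x/(3*x^2 + 2)
  f''(x) = 8*(2 - 3*x^2)/(3*x^2 + 2)^2
Substitute x = B_t and multiply the f'' term by 1/2:
  drift     = (1/2) * (8*(2 - 3*x^2)/(3*x^2 + 2)^2) evaluated at B_t = 4*(2 - 3*B_t^2)/(3*B_t^2 + 2)^2
  diffusion = (8*x/(3*x^2 + 2)) evaluated at B_t = 8*B_t/(3*B_t^2 + 2)
Therefore d(4*log(B_t^2 + 2/3)/3) = (4*(2 - 3*B_t^2)/(3*B_t^2 + 2)^2) dt + (8*B_t/(3*B_t^2 + 2)) dB_t.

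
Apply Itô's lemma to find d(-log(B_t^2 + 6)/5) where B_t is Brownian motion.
d(-log(B_t^2 + 6)/5) = ((B_t^2 - 6)/(5*(B_t^2 + 6)^2)) dt + (-2*B_t/(5*B_t^2 + 30)) dB_t

Itô's formula for f(B_t) gives d f(B_t) = f'(B_t) dB_t + (1/2) f''(B_t) dt. Compute derivatives of f(x) = -log(x^2 + 6)/5:
  f'(x)  = -2*x/(5*x^2 + 30)
  f''(x) = 2*(x^2 - 6)/(5*(x^2 + 6)^2)
Substitute x = B_t and multiply the f'' term by 1/2:
  drift     = (1/2) * (2*(x^2 - 6)/(5*(x^2 + 6)^2)) evaluated at B_t = (B_t^2 - 6)/(5*(B_t^2 + 6)^2)
  diffusion = (-2*x/(5*x^2 + 30)) evaluated at B_t = -2*B_t/(5*B_t^2 + 30)
Therefore d(-log(B_t^2 + 6)/5) = ((B_t^2 - 6)/(5*(B_t^2 + 6)^2)) dt + (-2*B_t/(5*B_t^2 + 30)) dB_t.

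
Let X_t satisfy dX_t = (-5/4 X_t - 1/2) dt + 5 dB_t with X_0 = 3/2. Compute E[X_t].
E[X_t] = -2/5 + 19*exp(-5*t/4)/10

Taking expectations and using E[dB_t] = 0, the mean m(t) = E[X_t] satisfies the ODE m'(t) = a m(t) + b with m(0) = x_0. With a = -5/4, b = -1/2, x_0 = 3/2, the solution is
  m(t) = x_0 * exp(a t) + (b/a) * (exp(a t) - 1)
       = (3/2) * exp((-5/4) t) + ((-1/2)/(-5/4)) * (exp((-5/4) t) - 1)
       = -2/5 + 19*exp(-5*t/4)/10.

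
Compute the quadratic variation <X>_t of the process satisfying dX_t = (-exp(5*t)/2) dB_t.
<X>_t = exp(10*t)/40 - 1/40

For an Itô process dX_t = a(t) dt + b(t) dB_t, the quadratic variation is <X>_t = int_0^t b(s)^2 ds (the drift term does not contribute). Here b(s) = -exp(5*s)/2, so
  b(s)^2 = exp(10*s)/4.
Integrating from 0 to t:
  <X>_t = int_0^t (exp(10*s)/4) ds = exp(10*t)/40 - 1/40.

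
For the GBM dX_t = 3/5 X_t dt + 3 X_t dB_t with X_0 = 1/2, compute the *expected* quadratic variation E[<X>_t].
E[<X>_t] = 15*exp(51*t/5)/68 - 15/68

<X>_t = int_0^t (3 * X_s)^2 ds. Taking expectation inside the integral: E[<X>_t] = 3^2 * int_0^t E[X_s^2] ds. For GBM, E[X_s^2] = x_0^2 * exp((2 mu + sigma^2) s). Integrating:
  E[<X>_t] = 3^2 * (1/2)^2 * (exp((2*(3/5) + 3^2) t) - 1) / (2*(3/5) + 3^2)
           = 3^2 * (1/2)^2 * (exp((51/5) t) - 1) / (51/5) = 15*exp(51*t/5)/68 - 15/68.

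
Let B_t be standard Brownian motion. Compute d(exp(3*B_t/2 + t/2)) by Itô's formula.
d(exp(3*B_t/2 + t/2)) = (13*exp(3*B_t/2 + t/2)/8) dt + (3*exp(3*B_t/2 + t/2)/2) dB_t

Itô's formula for f(t, x): d f(t, B_t) = (f_t + (1/2) f_xx) dt + f_x dB_t. Compute partials of f(t, x) = exp(t/2 + 3*x/2):
  f_t(t,x)  = exp(t/2 + 3*x/2)/2
  f_x(t,x)  = 3*exp(t/2 + 3*x/2)/2
  f_xx(t,x) = 9*exp(t/2 + 3*x/2)/4
Assemble drift = f_t + (1/2) f_xx = 13*exp(t/2 + 3*x/2)/8 and diffusion = f_x = 3*exp(t/2 + 3*x/2)/2. Substituting x = B_t:
  d(exp(3*B_t/2 + t/2)) = (13*exp(3*B_t/2 + t/2)/8) dt + (3*exp(3*B_t/2 + t/2)/2) dB_t.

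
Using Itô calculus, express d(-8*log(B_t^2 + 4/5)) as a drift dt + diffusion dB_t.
d(-8*log(B_t^2 + 4/5)) = (40*(5*B_t^2 - 4)/(5*B_t^2 + 4)^2) dt + (-80*B_t/(5*B_t^2 + 4)) dB_t

Itô's formula for f(B_t) gives d f(B_t) = f'(B_t) dB_t + (1/2) f''(B_t) dt. Compute derivatives of f(x) = -8*log(x^2 + 4/5):
  f'(x)  = -80*x/(5*x^2 + 4)
  f''(x) = 80*(5*x^2 - 4)/(5*x^2 + 4)^2
Substitute x = B_t and multiply the f'' term by 1/2:
  drift     = (1/2) * (80*(5*x^2 - 4)/(5*x^2 + 4)^2) evaluated at B_t = 40*(5*B_t^2 - 4)/(5*B_t^2 + 4)^2
  diffusion = (-80*x/(5*x^2 + 4)) evaluated at B_t = -80*B_t/(5*B_t^2 + 4)
Therefore d(-8*log(B_t^2 + 4/5)) = (40*(5*B_t^2 - 4)/(5*B_t^2 + 4)^2) dt + (-80*B_t/(5*B_t^2 + 4)) dB_t.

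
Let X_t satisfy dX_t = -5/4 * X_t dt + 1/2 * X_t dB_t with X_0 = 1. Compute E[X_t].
E[X_t] = exp(-5*t/4)

For GBM dX = mu X dt + sigma X dB with X_0 = x_0, apply Itô to Y = log X: dY = (mu - sigma^2/2) dt + sigma dB, so Y_t = log(x_0) + (mu - sigma^2/2) t + sigma B_t and hence X_t = x_0 * exp((mu - sigma^2/2) t + sigma B_t).
With mu = -5/4, sigma = 1/2, x_0 = 1, this gives:
  X_t = 1 * exp((-11/8) * t + (1/2) * B_t).
Since sigma*B_t ~ Normal(0, sigma^2 t), E[exp(sigma*B_t)] = exp(sigma^2 t / 2); so E[X_t] = x_0 * exp((mu - sigma^2/2) t) * exp(sigma^2 t / 2) = x_0 * exp(mu t) = exp(-5*t/4).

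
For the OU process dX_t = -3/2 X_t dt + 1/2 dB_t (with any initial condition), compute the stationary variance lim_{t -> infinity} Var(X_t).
lim Var(X_t) = 1/12

The OU SDE dX = -theta X dt + sigma dB admits the integrating factor exp(theta t): d(exp(theta t) X_t) = sigma exp(theta t) dB_t. Integrating from 0 to t gives X_t = x_0 * exp(-theta t) + sigma * int_0^t exp(-theta (t-s)) dB_s for any initial x_0. The Itô integral has variance (by the Itô isometry) sigma^2 * int_0^t exp(-2 theta (t - s)) ds = sigma^2 * (1 - exp(-2 theta t)) / (2 theta), independent of x_0.
With theta = 3/2, sigma = 1/2:
  Var(X_t) = (1/2)^2 * (1 - exp(-2*3/2 t)) / (2 * 3/2) = 1/12 - exp(-3*t)/12.
As t -> infinity, exp(-2*3/2 t) -> 0, so the stationary variance is sigma^2 / (2 theta) = 1/12.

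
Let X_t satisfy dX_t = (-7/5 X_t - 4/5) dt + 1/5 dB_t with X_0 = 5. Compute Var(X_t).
Var(X_t) = 1/70 - exp(-14*t/5)/70

The variance V(t) = Var(X_t) satisfies V'(t) = 2 a V(t) + c^2 with V(0) = 0 (drift coefficient is linear in X, diffusion is constant). With a = -7/5, c = 1/5, the solution is
  V(t) = (c^2 / (2 a)) * (exp(2 a t) - 1)
       = ((1/5)^2 / (2*(-7/5))) * (exp((-14/5) t) - 1)
       = 1/70 - exp(-14*t/5)/70.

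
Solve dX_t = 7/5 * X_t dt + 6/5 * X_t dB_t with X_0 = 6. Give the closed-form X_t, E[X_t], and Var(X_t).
X_t = 6 * exp((17/25) t + (6/5) B_t); E[X_t] = 6*exp(7*t/5); Var(X_t) = 36*(exp(36*t/25) - 1)*exp(14*t/5)

For GBM dX = mu X dt + sigma X dB with X_0 = x_0, apply Itô to Y = log X: dY = (mu - sigma^2/2) dt + sigma dB, so Y_t = log(x_0) + (mu - sigma^2/2) t + sigma B_t and hence X_t = x_0 * exp((mu - sigma^2/2) t + sigma B_t).
With mu = 7/5, sigma = 6/5, x_0 = 6, this gives:
  X_t = 6 * exp((17/25) * t + (6/5) * B_t).
Since sigma*B_t ~ Normal(0, sigma^2 t), E[exp(sigma*B_t)] = exp(sigma^2 t / 2); so E[X_t] = x_0 * exp((mu - sigma^2/2) t) * exp(sigma^2 t / 2) = x_0 * exp(mu t) = 6*exp(7*t/5).
Var(X_t) = E[X_t^2] - (E[X_t])^2 = x_0^2 * exp(2 mu t) * (exp(sigma^2 t) - 1) = 36*(exp(36*t/25) - 1)*exp(14*t/5).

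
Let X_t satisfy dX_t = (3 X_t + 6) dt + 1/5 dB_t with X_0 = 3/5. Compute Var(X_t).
Var(X_t) = exp(6*t)/150 - 1/150

The variance V(t) = Var(X_t) satisfies V'(t) = 2 a V(t) + c^2 with V(0) = 0 (drift coefficient is linear in X, diffusion is constant). With a = 3, c = 1/5, the solution is
  V(t) = (c^2 / (2 a)) * (exp(2 a t) - 1)
       = ((1/5)^2 / (2*3)) * (exp(6 t) - 1)
       = exp(6*t)/150 - 1/150.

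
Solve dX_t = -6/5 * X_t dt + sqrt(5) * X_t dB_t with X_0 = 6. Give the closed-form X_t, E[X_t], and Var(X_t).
X_t = 6 * exp((-37/10) t + (sqrt(5)) B_t); E[X_t] = 6*exp(-6*t/5); Var(X_t) = (36*exp(5*t) - 36)*exp(-12*t/5)

For GBM dX = mu X dt + sigma X dB with X_0 = x_0, apply Itô to Y = log X: dY = (mu - sigma^2/2) dt + sigma dB, so Y_t = log(x_0) + (mu - sigma^2/2) t + sigma B_t and hence X_t = x_0 * exp((mu - sigma^2/2) t + sigma B_t).
With mu = -6/5, sigma = sqrt(5), x_0 = 6, this gives:
  X_t = 6 * exp((-37/10) * t + (sqrt(5)) * B_t).
Since sigma*B_t ~ Normal(0, sigma^2 t), E[exp(sigma*B_t)] = exp(sigma^2 t / 2); so E[X_t] = x_0 * exp((mu - sigma^2/2) t) * exp(sigma^2 t / 2) = x_0 * exp(mu t) = 6*exp(-6*t/5).
Var(X_t) = E[X_t^2] - (E[X_t])^2 = x_0^2 * exp(2 mu t) * (exp(sigma^2 t) - 1) = (36*exp(5*t) - 36)*exp(-12*t/5).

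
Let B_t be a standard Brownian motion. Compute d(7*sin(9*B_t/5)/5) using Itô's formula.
d(7*sin(9*B_t/5)/5) = (-567*sin(9*B_t/5)/250) dt + (63*cos(9*B_t/5)/25) dB_t

Itô's formula for f(B_t) gives d f(B_t) = f'(B_t) dB_t + (1/2) f''(B_t) dt. Compute derivatives of f(x) = 7*sin(9*x/5)/5:
  f'(x)  = 63*cos(9*x/5)/25
  f''(x) = -567*sin(9*x/5)/125
Substitute x = B_t and multiply the f'' term by 1/2:
  drift     = (1/2) * (-567*sin(9*x/5)/125) evaluated at B_t = -567*sin(9*B_t/5)/250
  diffusion = (63*cos(9*x/5)/25) evaluated at B_t = 63*cos(9*B_t/5)/25
Therefore d(7*sin(9*B_t/5)/5) = (-567*sin(9*B_t/5)/250) dt + (63*cos(9*B_t/5)/25) dB_t.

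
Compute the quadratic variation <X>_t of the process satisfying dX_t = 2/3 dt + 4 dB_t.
<X>_t = 16*t

For an Itô process dX_t = a(t) dt + b(t) dB_t, the quadratic variation is <X>_t = int_0^t b(s)^2 ds (the drift term does not contribute). Here b(s) = 4, so
  b(s)^2 = 16.
Integrating from 0 to t:
  <X>_t = int_0^t (16) ds = 16*t.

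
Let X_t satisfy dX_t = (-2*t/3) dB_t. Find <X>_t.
<X>_t = 4*t^3/27

For an Itô process dX_t = a(t) dt + b(t) dB_t, the quadratic variation is <X>_t = int_0^t b(s)^2 ds (the drift term does not contribute). Here b(s) = -2*s/3, so
  b(s)^2 = 4*s^2/9.
Integrating from 0 to t:
  <X>_t = int_0^t (4*s^2/9) ds = 4*t^3/27.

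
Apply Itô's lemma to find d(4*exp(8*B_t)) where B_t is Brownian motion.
d(4*exp(8*B_t)) = (128*exp(8*B_t)) dt + (32*exp(8*B_t)) dB_t

Itô's formula for f(B_t) gives d f(B_t) = f'(B_t) dB_t + (1/2) f''(B_t) dt. Compute derivatives of f(x) = 4*exp(8*x):
  f'(x)  = 32*exp(8*x)
  f''(x) = 256*exp(8*x)
Substitute x = B_t and multiply the f'' term by 1/2:
  drift     = (1/2) * (256*exp(8*x)) evaluated at B_t = 128*exp(8*B_t)
  diffusion = (32*exp(8*x)) evaluated at B_t = 32*exp(8*B_t)
Therefore d(4*exp(8*B_t)) = (128*exp(8*B_t)) dt + (32*exp(8*B_t)) dB_t.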